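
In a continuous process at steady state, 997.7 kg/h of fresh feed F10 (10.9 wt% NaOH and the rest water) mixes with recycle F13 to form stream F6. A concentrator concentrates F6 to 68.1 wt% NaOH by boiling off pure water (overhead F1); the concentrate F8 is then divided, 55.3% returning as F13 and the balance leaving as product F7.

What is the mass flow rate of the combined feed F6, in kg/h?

1195 kg/h

Overall NaOH balance (none leaves overhead): NaOH in fresh feed = NaOH in product, i.e. 997.7×0.109 = (1−0.553)·F8·0.681.
F8 = 108.75/(0.681×0.447) = 357.25 kg/h.
Recycle F13 = 0.553×357.25 = 197.56 kg/h.
Combined feed F6 = 997.7 + 197.56 = 1195.3 kg/h.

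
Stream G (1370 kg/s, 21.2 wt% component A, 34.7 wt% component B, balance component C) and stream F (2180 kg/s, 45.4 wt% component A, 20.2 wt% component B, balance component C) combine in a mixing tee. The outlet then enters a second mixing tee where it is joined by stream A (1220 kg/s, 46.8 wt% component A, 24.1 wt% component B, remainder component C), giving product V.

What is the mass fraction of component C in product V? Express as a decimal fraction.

Overall, product flow = 4770 kg/s.
component C in = 1370×0.441 + 2180×0.344 + 1220×0.291 = 1709.1 kg/s.
component C fraction in V = 0.358.

0.358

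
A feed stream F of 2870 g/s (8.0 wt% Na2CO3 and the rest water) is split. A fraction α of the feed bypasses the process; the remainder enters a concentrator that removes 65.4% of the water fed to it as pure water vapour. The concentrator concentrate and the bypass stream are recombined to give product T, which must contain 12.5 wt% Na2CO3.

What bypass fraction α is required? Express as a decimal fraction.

All 2870×0.080 = 229.6 g/s of Na2CO3 reaches T, so T = 229.6/0.125 = 1836.8 g/s and vapour = 1033.2 g/s.
The evaporator receives (1−α)·2870 of feed at 0.920 water and removes 0.654 of that water:
0.654×0.920×(1−α)×2870 = 1033.2
(1−α) = 1033.2/1726.8 = 0.5983;  α = 0.4017.

0.402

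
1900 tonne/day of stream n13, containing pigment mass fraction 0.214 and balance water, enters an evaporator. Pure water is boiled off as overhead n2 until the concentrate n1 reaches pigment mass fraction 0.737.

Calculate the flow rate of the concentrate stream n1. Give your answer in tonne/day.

pigment is conserved: 1900×0.214 = 406.6 tonne/day all reports to the concentrate.
Concentrate = 406.6/(target fraction) = 551.7 tonne/day.

551.7 tonne/day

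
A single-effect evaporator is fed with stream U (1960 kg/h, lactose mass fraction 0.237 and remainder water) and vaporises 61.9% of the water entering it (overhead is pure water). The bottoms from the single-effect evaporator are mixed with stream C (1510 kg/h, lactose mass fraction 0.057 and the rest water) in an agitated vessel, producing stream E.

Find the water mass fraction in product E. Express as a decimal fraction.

0.784

Vapour removed = 0.619×0.763×1960 = 925.7 kg/h; concentrate = 1034.3 kg/h.
water reaching the mixer = 569.78 (from concentrate) + 1510×0.943 = 1993.7 kg/h.
Product flow = 1034.3 + 1510 = 2544.3 kg/h; water fraction = 0.784.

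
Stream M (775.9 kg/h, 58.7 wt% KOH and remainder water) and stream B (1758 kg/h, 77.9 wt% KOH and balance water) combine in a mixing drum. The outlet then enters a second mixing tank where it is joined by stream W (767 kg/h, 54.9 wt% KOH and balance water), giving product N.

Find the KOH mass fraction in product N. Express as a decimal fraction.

Overall, product flow = 3300.9 kg/h.
KOH in = 775.9×0.587 + 1758×0.779 + 767×0.549 = 2246 kg/h.
KOH fraction in N = 0.6804.

0.6804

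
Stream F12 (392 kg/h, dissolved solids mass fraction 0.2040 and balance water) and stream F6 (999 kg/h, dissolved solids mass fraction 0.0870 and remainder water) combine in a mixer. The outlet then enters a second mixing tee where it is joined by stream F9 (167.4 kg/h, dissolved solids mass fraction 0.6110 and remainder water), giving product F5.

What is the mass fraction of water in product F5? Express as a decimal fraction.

Overall, product flow = 1558.4 kg/h.
water in = 392×0.796 + 999×0.913 + 167.4×0.389 = 1289.2 kg/h.
water fraction in F5 = 0.8273.

0.8273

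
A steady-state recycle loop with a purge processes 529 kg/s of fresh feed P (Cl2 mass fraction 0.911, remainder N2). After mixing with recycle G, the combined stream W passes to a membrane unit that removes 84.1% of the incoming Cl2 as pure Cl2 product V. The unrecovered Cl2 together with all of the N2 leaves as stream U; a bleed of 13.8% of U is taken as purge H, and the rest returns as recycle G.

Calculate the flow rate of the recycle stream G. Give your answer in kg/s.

N2 enters only via P and leaves only via the purge: 529×0.089 = 0.138×(N2 in U), and the membrane unit passes all N2, so N2 in W = N2 in U = 341.17 kg/s.
Cl2 in W: m_A = 529×0.911 + (1−0.138)·(1−0.841)·m_A, so m_A = 481.92/0.8629 = 558.46 kg/s.
U = (1−0.841)×558.46 + 341.17 = 429.96 kg/s.
Recycle G = (1−0.138)×429.96 = 370.63 kg/s.

370.6 kg/s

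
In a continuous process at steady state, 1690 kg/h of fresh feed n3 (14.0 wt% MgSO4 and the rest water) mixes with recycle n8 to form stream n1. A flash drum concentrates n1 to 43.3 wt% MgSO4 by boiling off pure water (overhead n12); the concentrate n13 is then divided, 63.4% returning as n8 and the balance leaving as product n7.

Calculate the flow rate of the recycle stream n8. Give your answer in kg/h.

946.5 kg/h

Overall MgSO4 balance (none leaves overhead): MgSO4 in fresh feed = MgSO4 in product, i.e. 1690×0.140 = (1−0.634)·n13·0.433.
n13 = 236.6/(0.433×0.366) = 1493 kg/h.
Recycle n8 = 0.634×1493 = 946.53 kg/h.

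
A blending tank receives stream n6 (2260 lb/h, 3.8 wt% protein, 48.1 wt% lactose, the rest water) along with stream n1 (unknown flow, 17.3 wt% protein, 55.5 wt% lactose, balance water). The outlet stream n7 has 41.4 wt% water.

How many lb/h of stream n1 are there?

Let n1 be the unknown flow. Total out = 2260 + n1.
water balance: 1087.1 + 0.272·n1 = 0.414·(2260 + n1)
(0.272 − 0.414)·n1 = 0.414×2260 − 1087.1 = -151.42
n1 = -151.42 / -0.142 = 1066.3 lb/h

1066 lb/h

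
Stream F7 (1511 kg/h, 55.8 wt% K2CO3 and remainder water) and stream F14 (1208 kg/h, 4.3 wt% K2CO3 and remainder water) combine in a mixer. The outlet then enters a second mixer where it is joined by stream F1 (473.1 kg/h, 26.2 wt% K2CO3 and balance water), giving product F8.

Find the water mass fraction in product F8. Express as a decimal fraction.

0.681

Overall, product flow = 3192.1 kg/h.
water in = 1511×0.442 + 1208×0.957 + 473.1×0.738 = 2173.1 kg/h.
water fraction in F8 = 0.681.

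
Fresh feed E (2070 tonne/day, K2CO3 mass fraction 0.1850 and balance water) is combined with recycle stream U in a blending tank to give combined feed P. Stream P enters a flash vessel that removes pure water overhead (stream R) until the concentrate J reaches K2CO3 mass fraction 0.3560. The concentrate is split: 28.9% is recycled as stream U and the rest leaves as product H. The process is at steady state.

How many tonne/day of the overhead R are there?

Overall K2CO3 balance (none leaves overhead): K2CO3 in fresh feed = K2CO3 in product, i.e. 2070×0.185 = (1−0.289)·J·0.356.
J = 382.95/(0.356×0.711) = 1512.9 tonne/day.
Recycle U = 0.289×1512.9 = 437.24 tonne/day.
Combined feed P = 2070 + 437.24 = 2507.2 tonne/day.
Overhead R = P − J = 2507.2 − 1512.9 = 994.3 tonne/day.

994.3 tonne/day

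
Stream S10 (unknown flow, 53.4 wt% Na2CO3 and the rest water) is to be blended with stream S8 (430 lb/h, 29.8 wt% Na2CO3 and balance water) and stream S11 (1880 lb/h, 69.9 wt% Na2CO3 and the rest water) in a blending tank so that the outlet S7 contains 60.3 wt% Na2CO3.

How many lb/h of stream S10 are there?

Let S10 be the unknown flow. Total out = 2310 + S10.
Na2CO3 balance: 1442.3 + 0.534·S10 = 0.603·(2310 + S10)
(0.534 − 0.603)·S10 = 0.603×2310 − 1442.3 = -49.33
S10 = -49.33 / -0.069 = 714.93 lb/h

714.9 lb/h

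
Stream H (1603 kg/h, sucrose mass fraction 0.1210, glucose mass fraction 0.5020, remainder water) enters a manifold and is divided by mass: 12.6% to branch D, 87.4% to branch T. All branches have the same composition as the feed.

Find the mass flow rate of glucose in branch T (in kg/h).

703.3 kg/h

Branch T total = 0.874×1603 = 1401 kg/h.
glucose in T = 0.502×1401 = 703.31 kg/h.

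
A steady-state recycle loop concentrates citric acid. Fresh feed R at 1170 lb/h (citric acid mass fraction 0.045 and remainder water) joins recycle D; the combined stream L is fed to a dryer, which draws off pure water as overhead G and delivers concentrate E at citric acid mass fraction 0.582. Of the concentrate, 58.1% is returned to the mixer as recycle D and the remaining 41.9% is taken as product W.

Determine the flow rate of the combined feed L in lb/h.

1295 lb/h

Overall citric acid balance (none leaves overhead): citric acid in fresh feed = citric acid in product, i.e. 1170×0.045 = (1−0.581)·E·0.582.
E = 52.65/(0.582×0.419) = 215.9 lb/h.
Recycle D = 0.581×215.9 = 125.44 lb/h.
Combined feed L = 1170 + 125.44 = 1295.4 lb/h.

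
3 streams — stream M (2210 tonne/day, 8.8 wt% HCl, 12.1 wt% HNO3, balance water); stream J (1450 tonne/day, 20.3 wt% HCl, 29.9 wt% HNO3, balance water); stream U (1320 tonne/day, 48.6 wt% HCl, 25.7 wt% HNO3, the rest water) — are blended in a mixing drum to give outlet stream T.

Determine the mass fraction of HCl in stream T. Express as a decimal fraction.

Total flow out = 2210 + 1450 + 1320 = 4980 tonne/day.
HCl in = 2210×0.088 + 1450×0.203 + 1320×0.486 = 1130.3 tonne/day.
HCl mass fraction in T = 1130.3/4980 = 0.227.

0.227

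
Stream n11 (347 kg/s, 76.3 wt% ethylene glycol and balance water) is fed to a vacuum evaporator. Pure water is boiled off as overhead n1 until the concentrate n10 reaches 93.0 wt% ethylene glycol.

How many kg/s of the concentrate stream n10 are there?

ethylene glycol is conserved: 347×0.763 = 264.76 kg/s all reports to the concentrate.
Concentrate = 264.76/(target fraction) = 284.69 kg/s.

284.7 kg/s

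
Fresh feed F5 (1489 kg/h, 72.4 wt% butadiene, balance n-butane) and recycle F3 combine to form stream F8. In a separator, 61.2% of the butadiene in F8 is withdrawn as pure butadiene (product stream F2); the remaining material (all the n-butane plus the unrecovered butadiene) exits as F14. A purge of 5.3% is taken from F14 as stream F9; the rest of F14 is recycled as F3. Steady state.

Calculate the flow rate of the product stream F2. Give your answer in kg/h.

1043 kg/h

butadiene in F8: m_A = 1489×0.724 + (1−0.053)·(1−0.612)·m_A, so m_A = 1078/0.6326 = 1704.2 kg/h.
Product F2 = 0.612×1704.2 = 1043 kg/h.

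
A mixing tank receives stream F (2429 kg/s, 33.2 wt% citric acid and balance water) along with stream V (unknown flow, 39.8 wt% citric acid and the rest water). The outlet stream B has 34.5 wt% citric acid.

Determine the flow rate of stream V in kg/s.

Let V be the unknown flow. Total out = 2429 + V.
citric acid balance: 806.43 + 0.398·V = 0.345·(2429 + V)
(0.398 − 0.345)·V = 0.345×2429 − 806.43 = 31.577
V = 31.577 / 0.053 = 595.79 kg/s

595.8 kg/s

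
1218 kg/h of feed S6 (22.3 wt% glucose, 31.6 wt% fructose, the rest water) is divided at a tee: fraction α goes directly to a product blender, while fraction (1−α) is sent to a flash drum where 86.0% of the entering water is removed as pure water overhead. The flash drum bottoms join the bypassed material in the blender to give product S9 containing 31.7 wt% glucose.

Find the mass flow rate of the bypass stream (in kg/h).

307 kg/h

All 1218×0.223 = 271.61 kg/h of glucose reaches S9, so S9 = 271.61/0.317 = 856.83 kg/h and vapour = 361.17 kg/h.
The evaporator receives (1−α)·1218 of feed at 0.461 water and removes 0.860 of that water:
0.860×0.461×(1−α)×1218 = 361.17
(1−α) = 361.17/482.89 = 0.7479;  α = 0.2521.
Bypass flow = 0.2521×1218 = 307 kg/h.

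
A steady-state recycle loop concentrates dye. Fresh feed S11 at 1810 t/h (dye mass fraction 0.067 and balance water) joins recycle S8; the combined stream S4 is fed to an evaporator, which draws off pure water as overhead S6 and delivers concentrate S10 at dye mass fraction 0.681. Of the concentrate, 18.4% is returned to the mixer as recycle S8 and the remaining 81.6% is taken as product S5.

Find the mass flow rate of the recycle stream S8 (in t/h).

40.15 t/h

Overall dye balance (none leaves overhead): dye in fresh feed = dye in product, i.e. 1810×0.067 = (1−0.184)·S10·0.681.
S10 = 121.27/(0.681×0.816) = 218.23 t/h.
Recycle S8 = 0.184×218.23 = 40.154 t/h.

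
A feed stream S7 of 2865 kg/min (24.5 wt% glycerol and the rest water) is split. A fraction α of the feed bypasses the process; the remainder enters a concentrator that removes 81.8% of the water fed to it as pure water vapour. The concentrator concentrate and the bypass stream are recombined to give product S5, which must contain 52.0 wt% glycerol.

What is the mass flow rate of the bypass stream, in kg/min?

All 2865×0.245 = 701.92 kg/min of glycerol reaches S5, so S5 = 701.92/0.520 = 1349.9 kg/min and vapour = 1515.1 kg/min.
The evaporator receives (1−α)·2865 of feed at 0.755 water and removes 0.818 of that water:
0.818×0.755×(1−α)×2865 = 1515.1
(1−α) = 1515.1/1769.4 = 0.8563;  α = 0.1437.
Bypass flow = 0.1437×2865 = 411.68 kg/min.

411.7 kg/min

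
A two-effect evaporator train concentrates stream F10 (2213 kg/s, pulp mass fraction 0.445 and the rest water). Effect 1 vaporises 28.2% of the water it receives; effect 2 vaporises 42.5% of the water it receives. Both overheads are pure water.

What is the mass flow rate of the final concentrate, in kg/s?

water in feed = 2213×0.555 = 1228.2 kg/s.
After stage 1: water left = (1−0.282)×1228.2 = 881.86; stream total = 1866.6 kg/s.
After stage 2: water left = (1−0.425)×881.86 = 507.07; final concentrate = 1491.9 kg/s.

1492 kg/s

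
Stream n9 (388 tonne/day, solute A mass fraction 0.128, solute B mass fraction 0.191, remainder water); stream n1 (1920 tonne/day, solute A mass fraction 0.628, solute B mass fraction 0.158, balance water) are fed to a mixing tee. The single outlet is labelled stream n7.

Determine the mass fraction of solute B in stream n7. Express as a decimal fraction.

Total flow out = 388 + 1920 = 2308 tonne/day.
solute B in = 388×0.191 + 1920×0.158 = 377.47 tonne/day.
solute B mass fraction in n7 = 377.47/2308 = 0.164.

0.164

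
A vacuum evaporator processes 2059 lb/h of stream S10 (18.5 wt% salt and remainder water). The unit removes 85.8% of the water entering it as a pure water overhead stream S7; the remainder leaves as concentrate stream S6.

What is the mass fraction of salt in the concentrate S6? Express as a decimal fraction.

salt is not removed: 2059×0.185 = 380.92 lb/h of salt enters S6.
water entering = 2059×0.815 = 1678.1 lb/h; overhead removed = 0.858×1678.1 = 1439.8 lb/h.
Concentrate = 2059 − 1439.8 = 619.2 lb/h.
Mass fraction = 380.92/619.2 = 0.615.

0.615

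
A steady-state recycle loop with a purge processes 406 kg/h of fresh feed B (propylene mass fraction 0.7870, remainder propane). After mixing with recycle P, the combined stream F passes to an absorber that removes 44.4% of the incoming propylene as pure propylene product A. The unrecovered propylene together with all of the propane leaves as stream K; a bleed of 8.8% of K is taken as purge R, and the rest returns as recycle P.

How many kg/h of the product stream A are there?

propylene in F: m_A = 406×0.787 + (1−0.088)·(1−0.444)·m_A, so m_A = 319.52/0.4929 = 648.21 kg/h.
Product A = 0.444×648.21 = 287.81 kg/h.

287.8 kg/h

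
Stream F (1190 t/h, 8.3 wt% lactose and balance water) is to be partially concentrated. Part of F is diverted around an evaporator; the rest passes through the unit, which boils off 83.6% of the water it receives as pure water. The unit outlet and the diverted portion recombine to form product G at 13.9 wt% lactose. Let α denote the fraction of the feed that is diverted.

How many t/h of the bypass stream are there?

564.6 t/h

All 1190×0.083 = 98.77 t/h of lactose reaches G, so G = 98.77/0.139 = 710.58 t/h and vapour = 479.42 t/h.
The evaporator receives (1−α)·1190 of feed at 0.917 water and removes 0.836 of that water:
0.836×0.917×(1−α)×1190 = 479.42
(1−α) = 479.42/912.27 = 0.5255;  α = 0.4745.
Bypass flow = 0.4745×1190 = 564.62 t/h.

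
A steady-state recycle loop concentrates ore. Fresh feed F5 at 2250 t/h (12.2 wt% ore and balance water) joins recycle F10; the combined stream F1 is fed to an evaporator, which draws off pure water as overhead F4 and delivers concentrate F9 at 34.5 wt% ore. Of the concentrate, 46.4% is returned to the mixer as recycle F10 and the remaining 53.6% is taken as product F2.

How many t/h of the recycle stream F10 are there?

Overall ore balance (none leaves overhead): ore in fresh feed = ore in product, i.e. 2250×0.122 = (1−0.464)·F9·0.345.
F9 = 274.5/(0.345×0.536) = 1484.4 t/h.
Recycle F10 = 0.464×1484.4 = 688.77 t/h.

688.8 t/h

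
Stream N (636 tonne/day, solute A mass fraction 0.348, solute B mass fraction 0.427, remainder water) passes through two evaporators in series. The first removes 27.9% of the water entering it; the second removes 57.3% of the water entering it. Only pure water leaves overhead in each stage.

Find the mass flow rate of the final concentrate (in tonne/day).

537 tonne/day

water in feed = 636×0.225 = 143.1 tonne/day.
After stage 1: water left = (1−0.279)×143.1 = 103.18; stream total = 596.08 tonne/day.
After stage 2: water left = (1−0.573)×103.18 = 44.056; final concentrate = 536.96 tonne/day.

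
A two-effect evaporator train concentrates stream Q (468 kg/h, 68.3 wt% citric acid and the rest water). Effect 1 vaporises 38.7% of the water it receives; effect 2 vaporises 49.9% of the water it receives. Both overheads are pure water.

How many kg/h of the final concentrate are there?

water in feed = 468×0.317 = 148.36 kg/h.
After stage 1: water left = (1−0.387)×148.36 = 90.942; stream total = 410.59 kg/h.
After stage 2: water left = (1−0.499)×90.942 = 45.562; final concentrate = 365.21 kg/h.

365.2 kg/h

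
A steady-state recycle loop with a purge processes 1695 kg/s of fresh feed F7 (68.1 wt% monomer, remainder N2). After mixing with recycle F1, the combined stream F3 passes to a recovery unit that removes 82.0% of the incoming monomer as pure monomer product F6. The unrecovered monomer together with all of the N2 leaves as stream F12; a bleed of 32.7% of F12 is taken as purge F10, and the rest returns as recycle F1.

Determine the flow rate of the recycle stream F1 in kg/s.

N2 enters only via F7 and leaves only via the purge: 1695×0.319 = 0.327×(N2 in F12), and the recovery unit passes all N2, so N2 in F3 = N2 in F12 = 1653.5 kg/s.
monomer in F3: m_A = 1695×0.681 + (1−0.327)·(1−0.820)·m_A, so m_A = 1154.3/0.8789 = 1313.4 kg/s.
F12 = (1−0.820)×1313.4 + 1653.5 = 1889.9 kg/s.
Recycle F1 = (1−0.327)×1889.9 = 1271.9 kg/s.

1272 kg/s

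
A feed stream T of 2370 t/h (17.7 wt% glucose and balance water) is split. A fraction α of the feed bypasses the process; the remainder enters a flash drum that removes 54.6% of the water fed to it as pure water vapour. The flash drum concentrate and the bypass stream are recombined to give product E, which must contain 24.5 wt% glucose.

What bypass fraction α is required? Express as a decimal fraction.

All 2370×0.177 = 419.49 t/h of glucose reaches E, so E = 419.49/0.245 = 1712.2 t/h and vapour = 657.8 t/h.
The evaporator receives (1−α)·2370 of feed at 0.823 water and removes 0.546 of that water:
0.546×0.823×(1−α)×2370 = 657.8
(1−α) = 657.8/1065 = 0.6177;  α = 0.3823.

0.382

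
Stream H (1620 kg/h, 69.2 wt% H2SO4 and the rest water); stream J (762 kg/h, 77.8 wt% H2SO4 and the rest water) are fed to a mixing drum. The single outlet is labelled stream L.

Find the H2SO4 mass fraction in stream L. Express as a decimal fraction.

Total flow out = 1620 + 762 = 2382 kg/h.
H2SO4 in = 1620×0.692 + 762×0.778 = 1713.9 kg/h.
H2SO4 mass fraction in L = 1713.9/2382 = 0.720.

0.720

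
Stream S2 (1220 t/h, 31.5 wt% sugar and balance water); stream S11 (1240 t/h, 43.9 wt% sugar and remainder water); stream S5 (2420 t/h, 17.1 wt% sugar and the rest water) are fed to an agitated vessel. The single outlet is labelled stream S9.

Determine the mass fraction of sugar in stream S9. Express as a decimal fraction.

Total flow out = 1220 + 1240 + 2420 = 4880 t/h.
sugar in = 1220×0.315 + 1240×0.439 + 2420×0.171 = 1342.5 t/h.
sugar mass fraction in S9 = 1342.5/4880 = 0.275.

0.275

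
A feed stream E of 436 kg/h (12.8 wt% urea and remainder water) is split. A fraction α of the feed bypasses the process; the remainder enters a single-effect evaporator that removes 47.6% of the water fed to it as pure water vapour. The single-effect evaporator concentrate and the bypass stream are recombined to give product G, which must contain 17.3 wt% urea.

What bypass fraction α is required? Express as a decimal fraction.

All 436×0.128 = 55.808 kg/h of urea reaches G, so G = 55.808/0.173 = 322.59 kg/h and vapour = 113.41 kg/h.
The evaporator receives (1−α)·436 of feed at 0.872 water and removes 0.476 of that water:
0.476×0.872×(1−α)×436 = 113.41
(1−α) = 113.41/180.97 = 0.6267;  α = 0.3733.

0.373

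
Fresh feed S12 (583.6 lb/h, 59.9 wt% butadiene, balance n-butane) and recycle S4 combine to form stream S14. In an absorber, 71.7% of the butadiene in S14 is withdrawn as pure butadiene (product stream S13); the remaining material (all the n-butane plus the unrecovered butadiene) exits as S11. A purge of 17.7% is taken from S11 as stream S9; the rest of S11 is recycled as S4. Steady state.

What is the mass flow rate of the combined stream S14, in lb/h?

1778 lb/h

n-butane enters only via S12 and leaves only via the purge: 583.6×0.401 = 0.177×(n-butane in S11), and the absorber passes all n-butane, so n-butane in S14 = n-butane in S11 = 1322.2 lb/h.
butadiene in S14: m_A = 583.6×0.599 + (1−0.177)·(1−0.717)·m_A, so m_A = 349.58/0.7671 = 455.72 lb/h.
S14 = 455.72 + 1322.2 = 1777.9 lb/h.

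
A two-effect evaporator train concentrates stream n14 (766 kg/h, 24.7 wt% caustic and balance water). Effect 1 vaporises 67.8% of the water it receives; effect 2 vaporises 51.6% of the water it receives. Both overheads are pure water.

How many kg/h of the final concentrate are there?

water in feed = 766×0.753 = 576.8 kg/h.
After stage 1: water left = (1−0.678)×576.8 = 185.73; stream total = 374.93 kg/h.
After stage 2: water left = (1−0.516)×185.73 = 89.893; final concentrate = 279.09 kg/h.

279.1 kg/h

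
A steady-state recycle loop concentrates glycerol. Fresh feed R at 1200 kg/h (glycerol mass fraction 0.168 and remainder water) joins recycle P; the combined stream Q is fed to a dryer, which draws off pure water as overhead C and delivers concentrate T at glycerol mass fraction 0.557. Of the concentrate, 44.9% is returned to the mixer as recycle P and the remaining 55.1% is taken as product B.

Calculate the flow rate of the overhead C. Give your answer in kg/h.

Overall glycerol balance (none leaves overhead): glycerol in fresh feed = glycerol in product, i.e. 1200×0.168 = (1−0.449)·T·0.557.
T = 201.6/(0.557×0.551) = 656.88 kg/h.
Recycle P = 0.449×656.88 = 294.94 kg/h.
Combined feed Q = 1200 + 294.94 = 1494.9 kg/h.
Overhead C = Q − T = 1494.9 − 656.88 = 838.06 kg/h.

838.1 kg/h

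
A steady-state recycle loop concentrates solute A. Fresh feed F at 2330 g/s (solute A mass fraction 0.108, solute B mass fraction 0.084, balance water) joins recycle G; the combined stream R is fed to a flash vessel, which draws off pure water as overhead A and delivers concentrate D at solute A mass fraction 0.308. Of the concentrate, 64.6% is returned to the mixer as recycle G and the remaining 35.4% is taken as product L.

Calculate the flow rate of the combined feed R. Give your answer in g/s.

Overall solute A balance (none leaves overhead): solute A in fresh feed = solute A in product, i.e. 2330×0.108 = (1−0.646)·D·0.308.
D = 251.64/(0.308×0.354) = 2307.9 g/s.
Recycle G = 0.646×2307.9 = 1490.9 g/s.
Combined feed R = 2330 + 1490.9 = 3820.9 g/s.

3821 g/s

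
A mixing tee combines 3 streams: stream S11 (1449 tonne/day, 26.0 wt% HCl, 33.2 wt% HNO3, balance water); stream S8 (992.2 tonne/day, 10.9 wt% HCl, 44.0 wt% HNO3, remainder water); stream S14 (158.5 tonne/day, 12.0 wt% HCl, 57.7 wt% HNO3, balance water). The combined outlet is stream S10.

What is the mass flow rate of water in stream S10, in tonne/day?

water out = water in = 1449×0.408 + 992.2×0.451 + 158.5×0.303 = 1086.7 tonne/day.

1087 tonne/day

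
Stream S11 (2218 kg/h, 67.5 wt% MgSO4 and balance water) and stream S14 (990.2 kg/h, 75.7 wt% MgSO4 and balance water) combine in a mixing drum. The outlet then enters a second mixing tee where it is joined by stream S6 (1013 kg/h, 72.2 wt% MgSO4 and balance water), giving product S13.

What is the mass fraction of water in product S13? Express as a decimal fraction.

0.294

Overall, product flow = 4221.2 kg/h.
water in = 2218×0.325 + 990.2×0.243 + 1013×0.278 = 1243.1 kg/h.
water fraction in S13 = 0.294.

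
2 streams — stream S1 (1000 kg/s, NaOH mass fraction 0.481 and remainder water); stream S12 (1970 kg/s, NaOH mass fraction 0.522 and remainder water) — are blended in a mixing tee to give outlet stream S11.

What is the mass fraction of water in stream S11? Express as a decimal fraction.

Total flow out = 1000 + 1970 = 2970 kg/s.
water in = 1000×0.519 + 1970×0.478 = 1460.7 kg/s.
water mass fraction in S11 = 1460.7/2970 = 0.492.

0.492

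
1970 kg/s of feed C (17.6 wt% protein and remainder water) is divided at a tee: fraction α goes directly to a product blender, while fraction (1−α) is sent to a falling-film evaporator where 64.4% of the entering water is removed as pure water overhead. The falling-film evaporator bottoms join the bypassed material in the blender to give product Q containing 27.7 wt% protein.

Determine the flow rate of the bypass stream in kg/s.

All 1970×0.176 = 346.72 kg/s of protein reaches Q, so Q = 346.72/0.277 = 1251.7 kg/s and vapour = 718.3 kg/s.
The evaporator receives (1−α)·1970 of feed at 0.824 water and removes 0.644 of that water:
0.644×0.824×(1−α)×1970 = 718.3
(1−α) = 718.3/1045.4 = 0.6871;  α = 0.3129.
Bypass flow = 0.3129×1970 = 616.39 kg/s.

616.4 kg/s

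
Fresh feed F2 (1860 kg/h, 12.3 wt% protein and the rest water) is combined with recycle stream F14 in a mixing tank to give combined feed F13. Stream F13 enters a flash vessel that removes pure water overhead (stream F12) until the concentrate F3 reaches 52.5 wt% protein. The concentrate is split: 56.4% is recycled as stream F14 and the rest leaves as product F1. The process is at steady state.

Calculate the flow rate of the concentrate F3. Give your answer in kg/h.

999.5 kg/h

Overall protein balance (none leaves overhead): protein in fresh feed = protein in product, i.e. 1860×0.123 = (1−0.564)·F3·0.525.
F3 = 228.78/(0.525×0.436) = 999.48 kg/h.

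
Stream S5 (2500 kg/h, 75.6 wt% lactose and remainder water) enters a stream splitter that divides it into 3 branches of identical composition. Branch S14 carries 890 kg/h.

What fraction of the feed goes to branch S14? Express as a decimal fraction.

0.356

Fraction to S14 = 890/2500 = 0.3560.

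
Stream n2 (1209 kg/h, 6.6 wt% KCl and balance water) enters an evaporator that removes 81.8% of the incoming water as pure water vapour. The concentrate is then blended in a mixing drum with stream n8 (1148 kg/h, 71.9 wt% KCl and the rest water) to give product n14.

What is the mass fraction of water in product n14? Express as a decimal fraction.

Vapour removed = 0.818×0.934×1209 = 923.69 kg/h; concentrate = 285.31 kg/h.
water reaching the mixer = 205.52 (from concentrate) + 1148×0.281 = 528.1 kg/h.
Product flow = 285.31 + 1148 = 1433.3 kg/h; water fraction = 0.3685.

0.3685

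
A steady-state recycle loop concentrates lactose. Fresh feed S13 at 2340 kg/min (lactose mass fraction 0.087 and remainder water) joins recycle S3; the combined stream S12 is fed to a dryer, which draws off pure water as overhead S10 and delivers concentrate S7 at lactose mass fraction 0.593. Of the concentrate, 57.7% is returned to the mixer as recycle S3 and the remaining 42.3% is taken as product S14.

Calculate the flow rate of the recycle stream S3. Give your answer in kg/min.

468.3 kg/min

Overall lactose balance (none leaves overhead): lactose in fresh feed = lactose in product, i.e. 2340×0.087 = (1−0.577)·S7·0.593.
S7 = 203.58/(0.593×0.423) = 811.6 kg/min.
Recycle S3 = 0.577×811.6 = 468.29 kg/min.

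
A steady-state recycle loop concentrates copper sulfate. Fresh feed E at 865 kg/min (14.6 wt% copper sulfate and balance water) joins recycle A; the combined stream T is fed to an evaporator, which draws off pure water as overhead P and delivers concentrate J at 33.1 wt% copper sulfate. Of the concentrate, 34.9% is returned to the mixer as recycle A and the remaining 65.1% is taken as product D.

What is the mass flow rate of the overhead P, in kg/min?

Overall copper sulfate balance (none leaves overhead): copper sulfate in fresh feed = copper sulfate in product, i.e. 865×0.146 = (1−0.349)·J·0.331.
J = 126.29/(0.331×0.651) = 586.08 kg/min.
Recycle A = 0.349×586.08 = 204.54 kg/min.
Combined feed T = 865 + 204.54 = 1069.5 kg/min.
Overhead P = T − J = 1069.5 − 586.08 = 483.46 kg/min.

483.5 kg/min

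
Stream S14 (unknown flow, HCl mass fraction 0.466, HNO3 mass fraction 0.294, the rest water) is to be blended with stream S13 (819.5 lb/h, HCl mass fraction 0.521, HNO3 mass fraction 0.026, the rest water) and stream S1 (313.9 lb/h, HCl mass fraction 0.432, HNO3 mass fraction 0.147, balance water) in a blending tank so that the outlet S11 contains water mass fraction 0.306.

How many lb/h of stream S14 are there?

2372 lb/h

Let S14 be the unknown flow. Total out = 1133.4 + S14.
water balance: 503.39 + 0.240·S14 = 0.306·(1133.4 + S14)
(0.240 − 0.306)·S14 = 0.306×1133.4 − 503.39 = -156.56
S14 = -156.56 / -0.066 = 2372.2 lb/h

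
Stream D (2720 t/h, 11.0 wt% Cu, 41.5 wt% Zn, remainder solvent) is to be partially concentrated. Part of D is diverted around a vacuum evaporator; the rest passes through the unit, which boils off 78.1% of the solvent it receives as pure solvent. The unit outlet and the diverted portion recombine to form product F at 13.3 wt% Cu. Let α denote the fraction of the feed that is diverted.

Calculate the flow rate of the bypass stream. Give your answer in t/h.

1452 t/h

All 2720×0.110 = 299.2 t/h of Cu reaches F, so F = 299.2/0.133 = 2249.6 t/h and vapour = 470.38 t/h.
The evaporator receives (1−α)·2720 of feed at 0.475 solvent and removes 0.781 of that solvent:
0.781×0.475×(1−α)×2720 = 470.38
(1−α) = 470.38/1009.1 = 0.4662;  α = 0.5338.
Bypass flow = 0.5338×2720 = 1452.1 t/h.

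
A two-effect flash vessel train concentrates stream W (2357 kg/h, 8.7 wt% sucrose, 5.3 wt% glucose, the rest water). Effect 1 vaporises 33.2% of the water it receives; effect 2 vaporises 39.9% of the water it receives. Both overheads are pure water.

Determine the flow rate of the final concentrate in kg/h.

1144 kg/h

water in feed = 2357×0.860 = 2027 kg/h.
After stage 1: water left = (1−0.332)×2027 = 1354; stream total = 1684 kg/h.
After stage 2: water left = (1−0.399)×1354 = 813.78; final concentrate = 1143.8 kg/h.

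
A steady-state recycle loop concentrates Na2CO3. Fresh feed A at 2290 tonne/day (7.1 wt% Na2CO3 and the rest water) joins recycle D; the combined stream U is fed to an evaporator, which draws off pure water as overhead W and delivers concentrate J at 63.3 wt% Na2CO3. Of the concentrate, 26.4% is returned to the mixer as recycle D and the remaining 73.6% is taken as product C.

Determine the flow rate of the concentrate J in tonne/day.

Overall Na2CO3 balance (none leaves overhead): Na2CO3 in fresh feed = Na2CO3 in product, i.e. 2290×0.071 = (1−0.264)·J·0.633.
J = 162.59/(0.633×0.736) = 348.99 tonne/day.

349 tonne/day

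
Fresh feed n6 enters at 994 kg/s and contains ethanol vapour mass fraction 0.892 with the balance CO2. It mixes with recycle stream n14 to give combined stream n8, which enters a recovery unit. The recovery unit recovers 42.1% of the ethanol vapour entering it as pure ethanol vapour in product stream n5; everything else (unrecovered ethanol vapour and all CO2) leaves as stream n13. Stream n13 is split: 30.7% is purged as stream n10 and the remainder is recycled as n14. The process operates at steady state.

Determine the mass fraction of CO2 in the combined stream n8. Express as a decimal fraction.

CO2 enters only via n6 and leaves only via the purge: 994×0.108 = 0.307×(CO2 in n13), and the recovery unit passes all CO2, so CO2 in n8 = CO2 in n13 = 349.68 kg/s.
ethanol vapour in n8: m_A = 994×0.892 + (1−0.307)·(1−0.421)·m_A, so m_A = 886.65/0.5988 = 1480.8 kg/s.
n8 = 1480.8 + 349.68 = 1830.5 kg/s.
CO2 fraction in n8 = 349.68/1830.5 = 0.191.

0.191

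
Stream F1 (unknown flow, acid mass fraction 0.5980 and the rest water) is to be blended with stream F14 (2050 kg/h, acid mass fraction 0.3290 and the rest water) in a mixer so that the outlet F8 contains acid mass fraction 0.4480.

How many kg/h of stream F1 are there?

1626 kg/h

Let F1 be the unknown flow. Total out = 2050 + F1.
acid balance: 674.45 + 0.598·F1 = 0.448·(2050 + F1)
(0.598 − 0.448)·F1 = 0.448×2050 − 674.45 = 243.95
F1 = 243.95 / 0.150 = 1626.3 kg/h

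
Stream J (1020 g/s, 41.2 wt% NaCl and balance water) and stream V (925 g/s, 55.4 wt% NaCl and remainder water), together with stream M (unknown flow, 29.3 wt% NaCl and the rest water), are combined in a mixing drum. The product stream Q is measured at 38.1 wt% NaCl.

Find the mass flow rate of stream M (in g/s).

2178 g/s

Let M be the unknown flow. Total out = 1945 + M.
NaCl balance: 932.69 + 0.293·M = 0.381·(1945 + M)
(0.293 − 0.381)·M = 0.381×1945 − 932.69 = -191.65
M = -191.65 / -0.088 = 2177.8 g/s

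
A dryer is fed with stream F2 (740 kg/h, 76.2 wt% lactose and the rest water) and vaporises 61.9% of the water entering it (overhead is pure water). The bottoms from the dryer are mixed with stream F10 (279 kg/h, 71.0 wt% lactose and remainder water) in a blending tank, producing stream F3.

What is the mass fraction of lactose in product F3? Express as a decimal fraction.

Vapour removed = 0.619×0.238×740 = 109.02 kg/h; concentrate = 630.98 kg/h.
lactose reaching the mixer = 563.88 (from concentrate) + 279×0.710 = 761.97 kg/h.
Product flow = 630.98 + 279 = 909.98 kg/h; lactose fraction = 0.837.

0.837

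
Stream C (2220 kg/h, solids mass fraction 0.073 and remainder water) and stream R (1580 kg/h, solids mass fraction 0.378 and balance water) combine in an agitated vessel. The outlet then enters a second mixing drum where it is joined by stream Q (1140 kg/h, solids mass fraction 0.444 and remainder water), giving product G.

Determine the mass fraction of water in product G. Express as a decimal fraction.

Overall, product flow = 4940 kg/h.
water in = 2220×0.927 + 1580×0.622 + 1140×0.556 = 3674.5 kg/h.
water fraction in G = 0.744.

0.744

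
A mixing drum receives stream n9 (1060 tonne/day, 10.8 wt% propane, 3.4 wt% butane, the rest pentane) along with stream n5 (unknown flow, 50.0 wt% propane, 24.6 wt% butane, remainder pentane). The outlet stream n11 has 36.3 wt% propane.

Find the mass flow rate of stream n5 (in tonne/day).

1973 tonne/day

Let n5 be the unknown flow. Total out = 1060 + n5.
propane balance: 114.48 + 0.500·n5 = 0.363·(1060 + n5)
(0.500 − 0.363)·n5 = 0.363×1060 − 114.48 = 270.3
n5 = 270.3 / 0.137 = 1973 tonne/day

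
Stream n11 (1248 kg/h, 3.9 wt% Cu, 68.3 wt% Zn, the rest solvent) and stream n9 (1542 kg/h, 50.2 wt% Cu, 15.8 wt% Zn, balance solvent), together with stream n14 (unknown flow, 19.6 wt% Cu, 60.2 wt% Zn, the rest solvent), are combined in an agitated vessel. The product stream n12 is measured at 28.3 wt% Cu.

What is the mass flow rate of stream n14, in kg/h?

Let n14 be the unknown flow. Total out = 2790 + n14.
Cu balance: 822.76 + 0.196·n14 = 0.283·(2790 + n14)
(0.196 − 0.283)·n14 = 0.283×2790 − 822.76 = -33.186
n14 = -33.186 / -0.087 = 381.45 kg/h

381.4 kg/h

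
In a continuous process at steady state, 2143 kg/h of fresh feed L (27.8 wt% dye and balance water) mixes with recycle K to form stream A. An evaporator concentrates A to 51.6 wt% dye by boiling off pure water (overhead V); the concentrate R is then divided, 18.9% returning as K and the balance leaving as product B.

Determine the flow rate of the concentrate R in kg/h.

Overall dye balance (none leaves overhead): dye in fresh feed = dye in product, i.e. 2143×0.278 = (1−0.189)·R·0.516.
R = 595.75/(0.516×0.811) = 1423.6 kg/h.

1424 kg/h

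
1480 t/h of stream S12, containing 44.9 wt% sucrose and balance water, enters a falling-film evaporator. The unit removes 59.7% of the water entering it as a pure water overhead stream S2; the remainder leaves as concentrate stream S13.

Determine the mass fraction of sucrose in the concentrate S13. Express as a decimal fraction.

0.6691

sucrose is not removed: 1480×0.449 = 664.52 t/h of sucrose enters S13.
water entering = 1480×0.551 = 815.48 t/h; overhead removed = 0.597×815.48 = 486.84 t/h.
Concentrate = 1480 − 486.84 = 993.16 t/h.
Mass fraction = 664.52/993.16 = 0.6691.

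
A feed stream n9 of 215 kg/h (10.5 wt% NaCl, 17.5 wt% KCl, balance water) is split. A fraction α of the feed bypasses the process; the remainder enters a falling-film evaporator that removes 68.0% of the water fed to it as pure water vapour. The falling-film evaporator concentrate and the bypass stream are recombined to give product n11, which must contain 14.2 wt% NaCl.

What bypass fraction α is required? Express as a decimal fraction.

All 215×0.105 = 22.575 kg/h of NaCl reaches n11, so n11 = 22.575/0.142 = 158.98 kg/h and vapour = 56.021 kg/h.
The evaporator receives (1−α)·215 of feed at 0.720 water and removes 0.680 of that water:
0.680×0.720×(1−α)×215 = 56.021
(1−α) = 56.021/105.26 = 0.5322;  α = 0.4678.

0.468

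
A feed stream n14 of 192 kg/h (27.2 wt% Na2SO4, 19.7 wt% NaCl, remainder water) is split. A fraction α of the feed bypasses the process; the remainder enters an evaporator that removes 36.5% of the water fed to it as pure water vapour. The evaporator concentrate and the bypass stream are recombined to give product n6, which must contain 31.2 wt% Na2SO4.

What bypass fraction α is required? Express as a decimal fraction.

0.339

All 192×0.272 = 52.224 kg/h of Na2SO4 reaches n6, so n6 = 52.224/0.312 = 167.38 kg/h and vapour = 24.615 kg/h.
The evaporator receives (1−α)·192 of feed at 0.531 water and removes 0.365 of that water:
0.365×0.531×(1−α)×192 = 24.615
(1−α) = 24.615/37.212 = 0.6615;  α = 0.3385.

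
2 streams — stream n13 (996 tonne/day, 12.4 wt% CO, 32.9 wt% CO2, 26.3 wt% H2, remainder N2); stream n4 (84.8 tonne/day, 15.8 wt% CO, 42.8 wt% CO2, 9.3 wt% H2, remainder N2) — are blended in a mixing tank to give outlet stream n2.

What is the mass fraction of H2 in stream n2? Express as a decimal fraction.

0.250

Total flow out = 996 + 84.8 = 1080.8 tonne/day.
H2 in = 996×0.263 + 84.8×0.093 = 269.83 tonne/day.
H2 mass fraction in n2 = 269.83/1080.8 = 0.250.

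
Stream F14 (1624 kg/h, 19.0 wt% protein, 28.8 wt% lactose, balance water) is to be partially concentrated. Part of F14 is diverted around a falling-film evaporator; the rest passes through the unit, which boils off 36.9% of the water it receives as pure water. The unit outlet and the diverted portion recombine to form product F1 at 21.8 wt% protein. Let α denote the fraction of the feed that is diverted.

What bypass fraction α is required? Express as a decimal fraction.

All 1624×0.190 = 308.56 kg/h of protein reaches F1, so F1 = 308.56/0.218 = 1415.4 kg/h and vapour = 208.59 kg/h.
The evaporator receives (1−α)·1624 of feed at 0.522 water and removes 0.369 of that water:
0.369×0.522×(1−α)×1624 = 208.59
(1−α) = 208.59/312.81 = 0.6668;  α = 0.3332.

0.333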